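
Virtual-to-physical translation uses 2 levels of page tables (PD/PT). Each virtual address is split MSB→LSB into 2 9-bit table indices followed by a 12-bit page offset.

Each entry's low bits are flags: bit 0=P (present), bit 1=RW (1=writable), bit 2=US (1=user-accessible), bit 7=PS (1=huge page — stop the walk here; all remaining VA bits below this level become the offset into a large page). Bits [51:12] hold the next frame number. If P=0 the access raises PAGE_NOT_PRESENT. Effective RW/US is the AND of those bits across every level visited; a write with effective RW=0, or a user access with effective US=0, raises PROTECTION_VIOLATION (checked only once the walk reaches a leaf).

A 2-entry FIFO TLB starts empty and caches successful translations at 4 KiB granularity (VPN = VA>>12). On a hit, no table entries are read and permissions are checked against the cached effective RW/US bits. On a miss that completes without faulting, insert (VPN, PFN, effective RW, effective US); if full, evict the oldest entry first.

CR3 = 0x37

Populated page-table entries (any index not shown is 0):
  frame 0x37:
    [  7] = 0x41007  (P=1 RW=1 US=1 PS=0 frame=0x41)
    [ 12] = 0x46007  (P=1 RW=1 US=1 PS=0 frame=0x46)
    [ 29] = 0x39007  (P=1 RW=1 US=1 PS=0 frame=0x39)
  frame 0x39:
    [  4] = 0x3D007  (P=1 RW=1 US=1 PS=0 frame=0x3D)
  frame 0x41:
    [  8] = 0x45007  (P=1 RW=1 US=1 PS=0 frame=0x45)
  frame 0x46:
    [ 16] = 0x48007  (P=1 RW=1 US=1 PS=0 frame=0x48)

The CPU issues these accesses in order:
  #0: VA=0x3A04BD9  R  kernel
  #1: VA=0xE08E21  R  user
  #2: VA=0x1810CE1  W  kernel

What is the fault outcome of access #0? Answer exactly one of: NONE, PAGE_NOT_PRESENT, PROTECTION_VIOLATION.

Walk each access:
#0 VA=0x3A04BD9 (r,kernel):
  [0] read 0x37 idx=29: raw=0x39007 flags P=1 W=1 U=1 S=0
  [1] read 0x39 idx=4: raw=0x3D007 flags P=1 W=1 U=1 S=0
  ✓ 0x3DBD9  — 2 lookups
#1 VA=0xE08E21 (r,user):
  [0] read 0x37 idx=7: raw=0x41007 flags P=1 W=1 U=1 S=0
  [1] read 0x41 idx=8: raw=0x45007 flags P=1 W=1 U=1 S=0
  ✓ 0x45E21  — 2 lookups
#2 VA=0x1810CE1 (w,kernel):
  [0] read 0x37 idx=12: raw=0x46007 flags P=1 W=1 U=1 S=0
  [1] read 0x46 idx=16: raw=0x48007 flags P=1 W=1 U=1 S=0
  ✓ 0x48CE1  — 2 lookups

Access #0 fault: NONE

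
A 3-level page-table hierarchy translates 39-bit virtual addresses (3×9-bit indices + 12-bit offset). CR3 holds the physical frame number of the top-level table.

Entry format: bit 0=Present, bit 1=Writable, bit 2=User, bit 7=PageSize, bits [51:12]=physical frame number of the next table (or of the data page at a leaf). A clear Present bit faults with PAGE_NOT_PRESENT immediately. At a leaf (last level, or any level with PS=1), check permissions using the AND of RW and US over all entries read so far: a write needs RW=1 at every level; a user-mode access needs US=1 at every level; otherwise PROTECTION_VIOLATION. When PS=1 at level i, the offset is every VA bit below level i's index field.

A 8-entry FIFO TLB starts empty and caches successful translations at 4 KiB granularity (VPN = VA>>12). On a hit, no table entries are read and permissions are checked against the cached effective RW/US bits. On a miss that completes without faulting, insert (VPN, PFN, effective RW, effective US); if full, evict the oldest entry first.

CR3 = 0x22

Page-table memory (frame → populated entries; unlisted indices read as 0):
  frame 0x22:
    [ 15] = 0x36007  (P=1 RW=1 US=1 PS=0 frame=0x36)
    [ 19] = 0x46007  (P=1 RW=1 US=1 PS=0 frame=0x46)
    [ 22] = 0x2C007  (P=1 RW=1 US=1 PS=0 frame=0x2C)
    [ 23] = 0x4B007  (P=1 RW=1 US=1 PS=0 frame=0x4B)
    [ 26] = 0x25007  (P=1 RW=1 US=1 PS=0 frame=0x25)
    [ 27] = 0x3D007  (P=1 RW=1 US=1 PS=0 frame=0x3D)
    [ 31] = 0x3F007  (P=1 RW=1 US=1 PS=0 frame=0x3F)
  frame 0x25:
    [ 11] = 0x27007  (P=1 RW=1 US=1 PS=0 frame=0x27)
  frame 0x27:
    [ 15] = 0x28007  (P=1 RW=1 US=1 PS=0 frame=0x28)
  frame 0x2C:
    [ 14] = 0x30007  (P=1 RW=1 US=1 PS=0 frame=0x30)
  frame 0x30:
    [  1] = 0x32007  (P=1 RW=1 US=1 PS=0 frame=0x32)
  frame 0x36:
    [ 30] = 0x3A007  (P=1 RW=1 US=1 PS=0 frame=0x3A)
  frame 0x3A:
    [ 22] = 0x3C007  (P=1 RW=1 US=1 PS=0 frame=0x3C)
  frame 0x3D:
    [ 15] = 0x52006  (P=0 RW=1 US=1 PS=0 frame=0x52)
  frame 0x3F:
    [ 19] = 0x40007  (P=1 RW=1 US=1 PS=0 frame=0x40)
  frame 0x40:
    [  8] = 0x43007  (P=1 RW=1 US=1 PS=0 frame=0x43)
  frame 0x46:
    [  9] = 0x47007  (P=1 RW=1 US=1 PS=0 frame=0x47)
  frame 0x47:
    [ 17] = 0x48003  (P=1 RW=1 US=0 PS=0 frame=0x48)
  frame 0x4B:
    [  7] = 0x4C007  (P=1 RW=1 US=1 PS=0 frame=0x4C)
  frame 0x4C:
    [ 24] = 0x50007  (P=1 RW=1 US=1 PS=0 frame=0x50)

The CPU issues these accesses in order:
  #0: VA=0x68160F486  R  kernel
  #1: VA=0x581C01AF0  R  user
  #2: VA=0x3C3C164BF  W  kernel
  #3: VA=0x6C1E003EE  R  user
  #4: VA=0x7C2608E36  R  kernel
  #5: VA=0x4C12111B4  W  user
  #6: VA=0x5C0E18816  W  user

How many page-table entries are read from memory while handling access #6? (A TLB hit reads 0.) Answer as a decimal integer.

Per-access translation:
#0 VA=0x68160F486 (r,kernel):
  [0] read 0x22 idx=26: raw=0x25007 flags P=1 W=1 U=1 S=0
  [1] read 0x25 idx=11: raw=0x27007 flags P=1 W=1 U=1 S=0
  [2] read 0x27 idx=15: raw=0x28007 flags P=1 W=1 U=1 S=0
  → PA=0x28486  (3 entries read)
#1 VA=0x581C01AF0 (r,user):
  [0] read 0x22 idx=22: raw=0x2C007 flags P=1 W=1 U=1 S=0
  [1] read 0x2C idx=14: raw=0x30007 flags P=1 W=1 U=1 S=0
  [2] read 0x30 idx=1: raw=0x32007 flags P=1 W=1 U=1 S=0
  → PA=0x32AF0  (3 entries read)
#2 VA=0x3C3C164BF (w,kernel):
  [0] read 0x22 idx=15: raw=0x36007 flags P=1 W=1 U=1 S=0
  [1] read 0x36 idx=30: raw=0x3A007 flags P=1 W=1 U=1 S=0
  [2] read 0x3A idx=22: raw=0x3C007 flags P=1 W=1 U=1 S=0
  → PA=0x3C4BF  (3 entries read)
#3 VA=0x6C1E003EE (r,user):
  [0] read 0x22 idx=27: raw=0x3D007 flags P=1 W=1 U=1 S=0
  [1] read 0x3D idx=15: raw=0x52006 flags P=0 W=1 U=1 S=0
  ✗ PAGE_NOT_PRESENT  [2 reads]
#4 VA=0x7C2608E36 (r,kernel):
  [0] read 0x22 idx=31: raw=0x3F007 flags P=1 W=1 U=1 S=0
  [1] read 0x3F idx=19: raw=0x40007 flags P=1 W=1 U=1 S=0
  [2] read 0x40 idx=8: raw=0x43007 flags P=1 W=1 U=1 S=0
  → PA=0x43E36  (3 entries read)
#5 VA=0x4C12111B4 (w,user):
  [0] read 0x22 idx=19: raw=0x46007 flags P=1 W=1 U=1 S=0
  [1] read 0x46 idx=9: raw=0x47007 flags P=1 W=1 U=1 S=0
  [2] read 0x47 idx=17: raw=0x48003 flags P=1 W=1 U=0 S=0
  ✗ PROTECTION_VIOLATION  [3 reads]
#6 VA=0x5C0E18816 (w,user):
  [0] read 0x22 idx=23: raw=0x4B007 flags P=1 W=1 U=1 S=0
  [1] read 0x4B idx=7: raw=0x4C007 flags P=1 W=1 U=1 S=0
  [2] read 0x4C idx=24: raw=0x50007 flags P=1 W=1 U=1 S=0
  → PA=0x50816  (3 entries read)

Entries read for #6: 3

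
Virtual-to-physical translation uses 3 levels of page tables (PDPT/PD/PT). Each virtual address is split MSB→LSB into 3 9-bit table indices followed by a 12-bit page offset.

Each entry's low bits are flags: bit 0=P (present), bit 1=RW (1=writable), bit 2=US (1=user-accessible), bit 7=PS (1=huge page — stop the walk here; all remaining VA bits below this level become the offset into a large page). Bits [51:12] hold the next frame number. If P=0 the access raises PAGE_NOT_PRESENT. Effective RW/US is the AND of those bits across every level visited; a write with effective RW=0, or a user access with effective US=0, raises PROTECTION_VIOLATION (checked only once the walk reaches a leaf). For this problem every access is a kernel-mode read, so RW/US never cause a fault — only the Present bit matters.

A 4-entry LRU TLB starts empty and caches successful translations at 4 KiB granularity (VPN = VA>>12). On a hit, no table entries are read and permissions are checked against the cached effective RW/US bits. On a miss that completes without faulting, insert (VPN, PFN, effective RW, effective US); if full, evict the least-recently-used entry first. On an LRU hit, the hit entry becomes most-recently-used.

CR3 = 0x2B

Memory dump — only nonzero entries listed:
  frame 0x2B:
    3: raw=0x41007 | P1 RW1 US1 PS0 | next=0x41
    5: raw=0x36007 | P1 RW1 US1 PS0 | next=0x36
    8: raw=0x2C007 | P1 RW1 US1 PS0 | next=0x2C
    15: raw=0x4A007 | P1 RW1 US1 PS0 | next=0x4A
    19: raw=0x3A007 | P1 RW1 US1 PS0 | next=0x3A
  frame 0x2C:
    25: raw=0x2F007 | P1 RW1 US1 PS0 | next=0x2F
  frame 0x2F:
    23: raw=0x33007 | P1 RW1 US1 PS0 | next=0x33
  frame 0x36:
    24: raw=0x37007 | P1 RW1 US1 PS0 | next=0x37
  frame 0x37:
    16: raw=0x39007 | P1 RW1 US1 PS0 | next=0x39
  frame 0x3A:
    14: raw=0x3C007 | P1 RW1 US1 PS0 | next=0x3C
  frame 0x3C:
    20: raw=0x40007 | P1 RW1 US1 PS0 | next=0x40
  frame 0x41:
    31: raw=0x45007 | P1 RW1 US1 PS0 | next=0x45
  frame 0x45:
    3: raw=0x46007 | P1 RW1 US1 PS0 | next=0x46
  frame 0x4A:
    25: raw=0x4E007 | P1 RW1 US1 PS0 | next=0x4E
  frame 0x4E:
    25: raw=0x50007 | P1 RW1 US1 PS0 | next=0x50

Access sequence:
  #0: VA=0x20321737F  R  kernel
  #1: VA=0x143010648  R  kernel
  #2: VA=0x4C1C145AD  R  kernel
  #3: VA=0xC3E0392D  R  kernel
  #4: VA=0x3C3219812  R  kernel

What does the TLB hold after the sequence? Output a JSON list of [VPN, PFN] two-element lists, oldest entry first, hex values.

Trace:
#0 VA=0x20321737F (r,kernel):
  lvl0: tbl 0x2B, slot 8 ⇒ 0x2C007 (P1/RW1/US1/PS0)
  lvl1: tbl 0x2C, slot 25 ⇒ 0x2F007 (P1/RW1/US1/PS0)
  lvl2: tbl 0x2F, slot 23 ⇒ 0x33007 (P1/RW1/US1/PS0)
  ⇒ phys 0x3337F  [3 reads]
#1 VA=0x143010648 (r,kernel):
  lvl0: tbl 0x2B, slot 5 ⇒ 0x36007 (P1/RW1/US1/PS0)
  lvl1: tbl 0x36, slot 24 ⇒ 0x37007 (P1/RW1/US1/PS0)
  lvl2: tbl 0x37, slot 16 ⇒ 0x39007 (P1/RW1/US1/PS0)
  ⇒ phys 0x39648  [3 reads]
#2 VA=0x4C1C145AD (r,kernel):
  lvl0: tbl 0x2B, slot 19 ⇒ 0x3A007 (P1/RW1/US1/PS0)
  lvl1: tbl 0x3A, slot 14 ⇒ 0x3C007 (P1/RW1/US1/PS0)
  lvl2: tbl 0x3C, slot 20 ⇒ 0x40007 (P1/RW1/US1/PS0)
  ⇒ phys 0x405AD  [3 reads]
#3 VA=0xC3E0392D (r,kernel):
  lvl0: tbl 0x2B, slot 3 ⇒ 0x41007 (P1/RW1/US1/PS0)
  lvl1: tbl 0x41, slot 31 ⇒ 0x45007 (P1/RW1/US1/PS0)
  lvl2: tbl 0x45, slot 3 ⇒ 0x46007 (P1/RW1/US1/PS0)
  ⇒ phys 0x4692D  [3 reads]
#4 VA=0x3C3219812 (r,kernel):
  lvl0: tbl 0x2B, slot 15 ⇒ 0x4A007 (P1/RW1/US1/PS0)
  lvl1: tbl 0x4A, slot 25 ⇒ 0x4E007 (P1/RW1/US1/PS0)
  lvl2: tbl 0x4E, slot 25 ⇒ 0x50007 (P1/RW1/US1/PS0)
  ⇒ phys 0x50812  [3 reads]

TLB: [["0x143010", "0x39"], ["0x4C1C14", "0x40"], ["0xC3E03", "0x46"], ["0x3C3219", "0x50"]]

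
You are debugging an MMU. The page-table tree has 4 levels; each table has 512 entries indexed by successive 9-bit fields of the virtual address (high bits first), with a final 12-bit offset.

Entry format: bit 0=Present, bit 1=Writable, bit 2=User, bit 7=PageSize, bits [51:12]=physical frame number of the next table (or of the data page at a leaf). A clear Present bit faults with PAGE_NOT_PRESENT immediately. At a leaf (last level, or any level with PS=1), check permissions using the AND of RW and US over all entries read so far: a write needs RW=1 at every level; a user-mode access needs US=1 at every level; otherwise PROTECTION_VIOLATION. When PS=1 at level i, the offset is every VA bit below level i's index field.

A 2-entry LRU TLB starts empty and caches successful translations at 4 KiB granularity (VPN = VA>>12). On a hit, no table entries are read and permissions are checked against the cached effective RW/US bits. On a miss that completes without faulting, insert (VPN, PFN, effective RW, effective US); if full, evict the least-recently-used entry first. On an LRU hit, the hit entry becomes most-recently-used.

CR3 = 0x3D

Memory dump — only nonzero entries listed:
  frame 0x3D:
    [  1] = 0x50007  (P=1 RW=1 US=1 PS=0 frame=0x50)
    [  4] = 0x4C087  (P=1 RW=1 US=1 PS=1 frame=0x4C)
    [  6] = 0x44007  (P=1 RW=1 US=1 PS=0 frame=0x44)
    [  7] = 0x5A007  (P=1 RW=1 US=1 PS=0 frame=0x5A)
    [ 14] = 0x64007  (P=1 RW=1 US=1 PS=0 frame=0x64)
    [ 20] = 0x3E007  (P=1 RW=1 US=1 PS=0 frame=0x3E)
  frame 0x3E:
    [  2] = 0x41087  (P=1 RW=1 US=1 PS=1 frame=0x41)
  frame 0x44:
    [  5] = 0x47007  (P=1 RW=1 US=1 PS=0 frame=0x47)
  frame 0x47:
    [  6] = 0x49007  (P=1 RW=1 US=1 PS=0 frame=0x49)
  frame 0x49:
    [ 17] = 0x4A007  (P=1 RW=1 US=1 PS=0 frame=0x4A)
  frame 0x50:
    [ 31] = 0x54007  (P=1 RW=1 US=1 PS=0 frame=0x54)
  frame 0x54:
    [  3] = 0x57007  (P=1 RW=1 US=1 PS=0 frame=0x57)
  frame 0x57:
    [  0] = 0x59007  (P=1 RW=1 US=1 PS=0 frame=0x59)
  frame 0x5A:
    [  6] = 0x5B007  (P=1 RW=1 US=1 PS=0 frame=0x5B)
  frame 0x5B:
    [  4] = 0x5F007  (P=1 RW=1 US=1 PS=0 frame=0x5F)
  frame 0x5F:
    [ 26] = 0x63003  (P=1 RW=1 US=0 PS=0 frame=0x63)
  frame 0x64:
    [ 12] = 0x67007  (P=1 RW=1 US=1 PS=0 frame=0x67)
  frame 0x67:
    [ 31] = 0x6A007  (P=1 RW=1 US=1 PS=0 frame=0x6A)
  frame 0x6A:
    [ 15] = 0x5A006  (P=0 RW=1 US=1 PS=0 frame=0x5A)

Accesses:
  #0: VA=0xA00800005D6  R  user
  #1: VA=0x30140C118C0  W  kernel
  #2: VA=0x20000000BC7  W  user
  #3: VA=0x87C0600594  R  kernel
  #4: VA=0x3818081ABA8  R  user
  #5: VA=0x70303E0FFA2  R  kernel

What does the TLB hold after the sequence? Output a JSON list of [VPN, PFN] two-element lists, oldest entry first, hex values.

Per-access translation:
#0 VA=0xA00800005D6 (r,user):
  [0] read 0x3D idx=20: raw=0x3E007 flags P=1 W=1 U=1 S=0
  [1] read 0x3E idx=2: raw=0x41087 flags P=1 W=1 U=1 S=1
  ✓ 0x415D6 (huge @L1)  — 2 lookups
#1 VA=0x30140C118C0 (w,kernel):
  [0] read 0x3D idx=6: raw=0x44007 flags P=1 W=1 U=1 S=0
  [1] read 0x44 idx=5: raw=0x47007 flags P=1 W=1 U=1 S=0
  [2] read 0x47 idx=6: raw=0x49007 flags P=1 W=1 U=1 S=0
  [3] read 0x49 idx=17: raw=0x4A007 flags P=1 W=1 U=1 S=0
  ✓ 0x4A8C0  — 4 lookups
#2 VA=0x20000000BC7 (w,user):
  [0] read 0x3D idx=4: raw=0x4C087 flags P=1 W=1 U=1 S=1
  ✓ 0x4CBC7 (huge @L0)  — 1 lookups
#3 VA=0x87C0600594 (r,kernel):
  [0] read 0x3D idx=1: raw=0x50007 flags P=1 W=1 U=1 S=0
  [1] read 0x50 idx=31: raw=0x54007 flags P=1 W=1 U=1 S=0
  [2] read 0x54 idx=3: raw=0x57007 flags P=1 W=1 U=1 S=0
  [3] read 0x57 idx=0: raw=0x59007 flags P=1 W=1 U=1 S=0
  ✓ 0x59594  — 4 lookups
#4 VA=0x3818081ABA8 (r,user):
  [0] read 0x3D idx=7: raw=0x5A007 flags P=1 W=1 U=1 S=0
  [1] read 0x5A idx=6: raw=0x5B007 flags P=1 W=1 U=1 S=0
  [2] read 0x5B idx=4: raw=0x5F007 flags P=1 W=1 U=1 S=0
  [3] read 0x5F idx=26: raw=0x63003 flags P=1 W=1 U=0 S=0
  ⇒ fault: PROTECTION_VIOLATION  — 4 lookups
#5 VA=0x70303E0FFA2 (r,kernel):
  [0] read 0x3D idx=14: raw=0x64007 flags P=1 W=1 U=1 S=0
  [1] read 0x64 idx=12: raw=0x67007 flags P=1 W=1 U=1 S=0
  [2] read 0x67 idx=31: raw=0x6A007 flags P=1 W=1 U=1 S=0
  [3] read 0x6A idx=15: raw=0x5A006 flags P=0 W=1 U=1 S=0
  ⇒ fault: PAGE_NOT_PRESENT  — 4 lookups

TLB: [["0x20000000", "0x4C"], ["0x87C0600", "0x59"]]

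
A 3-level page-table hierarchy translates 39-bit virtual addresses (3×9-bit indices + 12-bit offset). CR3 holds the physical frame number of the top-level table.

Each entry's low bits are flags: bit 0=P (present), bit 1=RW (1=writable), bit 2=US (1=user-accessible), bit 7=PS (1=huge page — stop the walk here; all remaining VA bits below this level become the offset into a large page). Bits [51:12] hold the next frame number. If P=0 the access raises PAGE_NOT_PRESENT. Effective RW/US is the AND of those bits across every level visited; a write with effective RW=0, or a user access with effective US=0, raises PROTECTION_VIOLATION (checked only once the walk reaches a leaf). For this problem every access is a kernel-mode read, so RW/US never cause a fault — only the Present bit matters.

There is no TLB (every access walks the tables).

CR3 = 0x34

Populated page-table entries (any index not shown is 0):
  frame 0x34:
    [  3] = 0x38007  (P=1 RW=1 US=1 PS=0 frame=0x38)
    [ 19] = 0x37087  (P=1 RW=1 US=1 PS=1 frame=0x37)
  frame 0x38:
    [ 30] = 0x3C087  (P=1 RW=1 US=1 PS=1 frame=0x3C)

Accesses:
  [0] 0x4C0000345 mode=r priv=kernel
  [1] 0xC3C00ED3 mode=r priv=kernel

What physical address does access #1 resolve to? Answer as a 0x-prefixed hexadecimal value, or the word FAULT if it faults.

Walk each access:
#0 VA=0x4C0000345 (r,kernel):
  L0: frame=0x34 idx=19 entry=0x37087 [P=1 RW=1 US=1 PS=1]
  ✓ 0x37345 (huge @L0)  — 1 lookups
#1 VA=0xC3C00ED3 (r,kernel):
  L0: frame=0x34 idx=3 entry=0x38007 [P=1 RW=1 US=1 PS=0]
  L1: frame=0x38 idx=30 entry=0x3C087 [P=1 RW=1 US=1 PS=1]
  ✓ 0x3CED3 (huge @L1)  — 2 lookups

Access #1 PA: 0x3CED3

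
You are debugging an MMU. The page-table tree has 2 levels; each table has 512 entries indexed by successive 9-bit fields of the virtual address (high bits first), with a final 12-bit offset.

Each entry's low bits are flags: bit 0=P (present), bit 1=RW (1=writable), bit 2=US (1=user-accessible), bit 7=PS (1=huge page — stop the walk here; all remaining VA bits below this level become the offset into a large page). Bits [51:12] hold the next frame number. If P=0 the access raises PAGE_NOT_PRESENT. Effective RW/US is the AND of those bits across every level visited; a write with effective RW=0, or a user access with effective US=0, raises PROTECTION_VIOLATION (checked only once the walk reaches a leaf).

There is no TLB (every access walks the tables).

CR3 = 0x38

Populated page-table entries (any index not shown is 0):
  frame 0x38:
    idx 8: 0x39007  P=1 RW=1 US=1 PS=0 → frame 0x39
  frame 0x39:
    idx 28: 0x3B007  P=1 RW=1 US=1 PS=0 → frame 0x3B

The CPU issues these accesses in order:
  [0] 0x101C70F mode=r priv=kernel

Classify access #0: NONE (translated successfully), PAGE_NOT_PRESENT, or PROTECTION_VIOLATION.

Walk each access:
#0 VA=0x101C70F (r,kernel):
  [0] read 0x38 idx=8: raw=0x39007 flags P=1 W=1 U=1 S=0
  [1] read 0x39 idx=28: raw=0x3B007 flags P=1 W=1 U=1 S=0
  ⇒ phys 0x3B70F  [2 reads]

Access #0 fault: NONE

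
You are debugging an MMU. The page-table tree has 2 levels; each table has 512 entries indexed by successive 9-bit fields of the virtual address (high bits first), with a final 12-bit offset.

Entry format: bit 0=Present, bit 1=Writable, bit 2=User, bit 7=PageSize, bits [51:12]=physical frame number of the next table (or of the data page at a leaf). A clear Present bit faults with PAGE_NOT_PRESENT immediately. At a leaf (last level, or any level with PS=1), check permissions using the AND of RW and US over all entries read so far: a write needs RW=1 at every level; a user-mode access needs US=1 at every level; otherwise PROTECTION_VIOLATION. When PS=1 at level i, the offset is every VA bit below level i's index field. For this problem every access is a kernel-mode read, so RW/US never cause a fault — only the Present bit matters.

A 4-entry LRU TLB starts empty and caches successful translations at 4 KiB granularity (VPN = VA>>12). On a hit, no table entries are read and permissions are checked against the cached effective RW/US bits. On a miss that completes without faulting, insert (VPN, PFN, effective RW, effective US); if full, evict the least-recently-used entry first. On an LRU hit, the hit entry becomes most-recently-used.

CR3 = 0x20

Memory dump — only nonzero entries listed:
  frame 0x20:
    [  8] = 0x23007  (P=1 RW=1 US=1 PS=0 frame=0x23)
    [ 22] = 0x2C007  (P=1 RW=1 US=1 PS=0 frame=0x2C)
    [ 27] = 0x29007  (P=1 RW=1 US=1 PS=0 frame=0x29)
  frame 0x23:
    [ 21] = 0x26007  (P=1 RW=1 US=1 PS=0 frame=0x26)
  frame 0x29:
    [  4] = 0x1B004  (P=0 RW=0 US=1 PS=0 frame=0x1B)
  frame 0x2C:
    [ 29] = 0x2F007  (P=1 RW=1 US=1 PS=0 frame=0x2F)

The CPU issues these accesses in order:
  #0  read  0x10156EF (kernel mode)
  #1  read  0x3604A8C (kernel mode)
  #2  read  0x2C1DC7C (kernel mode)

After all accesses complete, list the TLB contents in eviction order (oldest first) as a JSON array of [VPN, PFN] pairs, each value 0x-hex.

Walk each access:
#0 VA=0x10156EF (r,kernel):
  [0] read 0x20 idx=8: raw=0x23007 flags P=1 W=1 U=1 S=0
  [1] read 0x23 idx=21: raw=0x26007 flags P=1 W=1 U=1 S=0
  ⇒ phys 0x266EF  [2 reads]
#1 VA=0x3604A8C (r,kernel):
  [0] read 0x20 idx=27: raw=0x29007 flags P=1 W=1 U=1 S=0
  [1] read 0x29 idx=4: raw=0x1B004 flags P=0 W=0 U=1 S=0
  ⇒ fault: PAGE_NOT_PRESENT  — 2 lookups
#2 VA=0x2C1DC7C (r,kernel):
  [0] read 0x20 idx=22: raw=0x2C007 flags P=1 W=1 U=1 S=0
  [1] read 0x2C idx=29: raw=0x2F007 flags P=1 W=1 U=1 S=0
  ⇒ phys 0x2FC7C  [2 reads]

TLB: [["0x1015", "0x26"], ["0x2C1D", "0x2F"]]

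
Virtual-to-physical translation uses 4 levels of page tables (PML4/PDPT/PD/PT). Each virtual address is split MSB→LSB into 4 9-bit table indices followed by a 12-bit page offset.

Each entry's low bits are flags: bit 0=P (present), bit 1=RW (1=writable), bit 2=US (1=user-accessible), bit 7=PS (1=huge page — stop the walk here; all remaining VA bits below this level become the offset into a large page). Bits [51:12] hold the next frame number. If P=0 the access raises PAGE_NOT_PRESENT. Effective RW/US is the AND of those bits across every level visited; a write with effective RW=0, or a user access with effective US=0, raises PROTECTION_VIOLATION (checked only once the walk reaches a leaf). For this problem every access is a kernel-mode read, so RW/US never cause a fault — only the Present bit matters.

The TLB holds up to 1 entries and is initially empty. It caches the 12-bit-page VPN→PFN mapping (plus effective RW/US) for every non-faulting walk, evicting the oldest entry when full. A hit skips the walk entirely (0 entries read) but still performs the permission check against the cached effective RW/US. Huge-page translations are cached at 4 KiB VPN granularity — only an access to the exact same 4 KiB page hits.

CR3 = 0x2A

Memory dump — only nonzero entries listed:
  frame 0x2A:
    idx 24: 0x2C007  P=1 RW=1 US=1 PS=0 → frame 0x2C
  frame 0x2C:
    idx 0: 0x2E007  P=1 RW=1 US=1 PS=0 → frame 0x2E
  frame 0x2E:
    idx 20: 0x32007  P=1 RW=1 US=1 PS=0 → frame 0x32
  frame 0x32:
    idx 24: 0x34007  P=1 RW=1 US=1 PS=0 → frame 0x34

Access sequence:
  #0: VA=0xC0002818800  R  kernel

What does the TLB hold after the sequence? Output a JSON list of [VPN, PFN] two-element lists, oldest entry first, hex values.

Walk each access:
#0 VA=0xC0002818800 (r,kernel):
  lvl0: tbl 0x2A, slot 24 ⇒ 0x2C007 (P1/RW1/US1/PS0)
  lvl1: tbl 0x2C, slot 0 ⇒ 0x2E007 (P1/RW1/US1/PS0)
  lvl2: tbl 0x2E, slot 20 ⇒ 0x32007 (P1/RW1/US1/PS0)
  lvl3: tbl 0x32, slot 24 ⇒ 0x34007 (P1/RW1/US1/PS0)
  → PA=0x34800  (4 entries read)

TLB: [["0xC0002818", "0x34"]]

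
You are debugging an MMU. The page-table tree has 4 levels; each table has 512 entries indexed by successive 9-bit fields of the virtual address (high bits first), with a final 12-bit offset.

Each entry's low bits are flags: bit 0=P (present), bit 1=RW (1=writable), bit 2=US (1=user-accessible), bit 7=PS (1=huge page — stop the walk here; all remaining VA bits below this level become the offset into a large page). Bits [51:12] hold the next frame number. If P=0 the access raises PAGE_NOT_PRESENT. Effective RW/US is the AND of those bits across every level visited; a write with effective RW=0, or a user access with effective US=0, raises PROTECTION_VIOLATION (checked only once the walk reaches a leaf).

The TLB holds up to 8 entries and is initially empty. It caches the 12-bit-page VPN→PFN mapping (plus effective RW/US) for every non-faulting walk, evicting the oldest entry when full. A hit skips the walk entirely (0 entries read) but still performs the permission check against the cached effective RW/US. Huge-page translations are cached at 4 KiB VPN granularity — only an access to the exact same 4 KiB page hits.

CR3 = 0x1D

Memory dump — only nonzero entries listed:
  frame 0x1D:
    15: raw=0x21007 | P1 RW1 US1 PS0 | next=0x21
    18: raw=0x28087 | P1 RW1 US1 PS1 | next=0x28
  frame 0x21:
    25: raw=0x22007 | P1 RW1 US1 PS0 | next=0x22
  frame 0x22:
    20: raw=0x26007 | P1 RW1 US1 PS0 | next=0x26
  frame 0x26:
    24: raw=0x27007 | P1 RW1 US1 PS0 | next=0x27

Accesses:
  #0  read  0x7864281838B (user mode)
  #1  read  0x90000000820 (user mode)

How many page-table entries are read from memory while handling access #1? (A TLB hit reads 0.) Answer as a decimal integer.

Walk each access:
#0 VA=0x7864281838B (r,user):
  L0 @0x1D[15] → 0x21007  P=1,RW=1,US=1,PS=0
  L1 @0x21[25] → 0x22007  P=1,RW=1,US=1,PS=0
  L2 @0x22[20] → 0x26007  P=1,RW=1,US=1,PS=0
  L3 @0x26[24] → 0x27007  P=1,RW=1,US=1,PS=0
  ⇒ phys 0x2738B  [4 reads]
#1 VA=0x90000000820 (r,user):
  L0 @0x1D[18] → 0x28087  P=1,RW=1,US=1,PS=1
  ⇒ phys 0x28820 (huge @L0)  [1 reads]

Entries read for #1: 1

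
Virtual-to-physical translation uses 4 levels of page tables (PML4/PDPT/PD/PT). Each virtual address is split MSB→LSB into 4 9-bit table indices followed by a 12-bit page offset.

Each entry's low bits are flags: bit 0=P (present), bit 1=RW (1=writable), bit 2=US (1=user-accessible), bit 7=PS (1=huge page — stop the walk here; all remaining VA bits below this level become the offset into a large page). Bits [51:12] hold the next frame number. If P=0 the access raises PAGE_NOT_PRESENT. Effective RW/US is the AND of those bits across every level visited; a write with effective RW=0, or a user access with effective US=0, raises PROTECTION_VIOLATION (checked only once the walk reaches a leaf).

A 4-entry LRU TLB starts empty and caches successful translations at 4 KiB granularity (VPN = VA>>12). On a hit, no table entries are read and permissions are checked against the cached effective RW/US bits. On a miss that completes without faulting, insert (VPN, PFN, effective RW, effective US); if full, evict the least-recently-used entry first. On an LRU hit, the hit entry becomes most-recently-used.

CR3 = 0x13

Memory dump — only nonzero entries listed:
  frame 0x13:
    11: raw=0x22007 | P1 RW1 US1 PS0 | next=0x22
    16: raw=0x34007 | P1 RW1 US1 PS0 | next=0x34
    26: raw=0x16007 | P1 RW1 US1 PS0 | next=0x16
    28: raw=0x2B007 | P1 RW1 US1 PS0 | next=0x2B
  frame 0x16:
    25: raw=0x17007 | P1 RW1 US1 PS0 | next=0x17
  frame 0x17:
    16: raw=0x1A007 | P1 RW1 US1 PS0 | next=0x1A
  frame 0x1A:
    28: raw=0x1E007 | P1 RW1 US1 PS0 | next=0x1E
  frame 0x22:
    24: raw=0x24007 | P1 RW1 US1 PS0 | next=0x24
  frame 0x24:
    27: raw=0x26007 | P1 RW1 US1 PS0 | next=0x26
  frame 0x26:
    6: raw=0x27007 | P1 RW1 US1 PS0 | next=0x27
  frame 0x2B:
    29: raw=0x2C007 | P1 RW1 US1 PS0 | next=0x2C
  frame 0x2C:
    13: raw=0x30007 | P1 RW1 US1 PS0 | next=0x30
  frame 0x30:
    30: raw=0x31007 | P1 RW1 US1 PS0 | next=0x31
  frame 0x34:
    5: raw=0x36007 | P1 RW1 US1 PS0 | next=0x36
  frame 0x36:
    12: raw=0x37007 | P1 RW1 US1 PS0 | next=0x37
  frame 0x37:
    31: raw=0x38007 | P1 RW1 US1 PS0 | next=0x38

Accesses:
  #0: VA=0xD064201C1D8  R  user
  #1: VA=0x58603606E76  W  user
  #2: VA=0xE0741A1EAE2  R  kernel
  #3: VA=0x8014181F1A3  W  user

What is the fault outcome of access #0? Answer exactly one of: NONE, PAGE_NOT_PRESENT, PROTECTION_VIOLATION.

Per-access translation:
#0 VA=0xD064201C1D8 (r,user):
  L0: frame=0x13 idx=26 entry=0x16007 [P=1 RW=1 US=1 PS=0]
  L1: frame=0x16 idx=25 entry=0x17007 [P=1 RW=1 US=1 PS=0]
  L2: frame=0x17 idx=16 entry=0x1A007 [P=1 RW=1 US=1 PS=0]
  L3: frame=0x1A idx=28 entry=0x1E007 [P=1 RW=1 US=1 PS=0]
  ⇒ phys 0x1E1D8  [4 reads]
#1 VA=0x58603606E76 (w,user):
  L0: frame=0x13 idx=11 entry=0x22007 [P=1 RW=1 US=1 PS=0]
  L1: frame=0x22 idx=24 entry=0x24007 [P=1 RW=1 US=1 PS=0]
  L2: frame=0x24 idx=27 entry=0x26007 [P=1 RW=1 US=1 PS=0]
  L3: frame=0x26 idx=6 entry=0x27007 [P=1 RW=1 US=1 PS=0]
  ⇒ phys 0x27E76  [4 reads]
#2 VA=0xE0741A1EAE2 (r,kernel):
  L0: frame=0x13 idx=28 entry=0x2B007 [P=1 RW=1 US=1 PS=0]
  L1: frame=0x2B idx=29 entry=0x2C007 [P=1 RW=1 US=1 PS=0]
  L2: frame=0x2C idx=13 entry=0x30007 [P=1 RW=1 US=1 PS=0]
  L3: frame=0x30 idx=30 entry=0x31007 [P=1 RW=1 US=1 PS=0]
  ⇒ phys 0x31AE2  [4 reads]
#3 VA=0x8014181F1A3 (w,user):
  L0: frame=0x13 idx=16 entry=0x34007 [P=1 RW=1 US=1 PS=0]
  L1: frame=0x34 idx=5 entry=0x36007 [P=1 RW=1 US=1 PS=0]
  L2: frame=0x36 idx=12 entry=0x37007 [P=1 RW=1 US=1 PS=0]
  L3: frame=0x37 idx=31 entry=0x38007 [P=1 RW=1 US=1 PS=0]
  ⇒ phys 0x381A3  [4 reads]

Access #0 fault: NONE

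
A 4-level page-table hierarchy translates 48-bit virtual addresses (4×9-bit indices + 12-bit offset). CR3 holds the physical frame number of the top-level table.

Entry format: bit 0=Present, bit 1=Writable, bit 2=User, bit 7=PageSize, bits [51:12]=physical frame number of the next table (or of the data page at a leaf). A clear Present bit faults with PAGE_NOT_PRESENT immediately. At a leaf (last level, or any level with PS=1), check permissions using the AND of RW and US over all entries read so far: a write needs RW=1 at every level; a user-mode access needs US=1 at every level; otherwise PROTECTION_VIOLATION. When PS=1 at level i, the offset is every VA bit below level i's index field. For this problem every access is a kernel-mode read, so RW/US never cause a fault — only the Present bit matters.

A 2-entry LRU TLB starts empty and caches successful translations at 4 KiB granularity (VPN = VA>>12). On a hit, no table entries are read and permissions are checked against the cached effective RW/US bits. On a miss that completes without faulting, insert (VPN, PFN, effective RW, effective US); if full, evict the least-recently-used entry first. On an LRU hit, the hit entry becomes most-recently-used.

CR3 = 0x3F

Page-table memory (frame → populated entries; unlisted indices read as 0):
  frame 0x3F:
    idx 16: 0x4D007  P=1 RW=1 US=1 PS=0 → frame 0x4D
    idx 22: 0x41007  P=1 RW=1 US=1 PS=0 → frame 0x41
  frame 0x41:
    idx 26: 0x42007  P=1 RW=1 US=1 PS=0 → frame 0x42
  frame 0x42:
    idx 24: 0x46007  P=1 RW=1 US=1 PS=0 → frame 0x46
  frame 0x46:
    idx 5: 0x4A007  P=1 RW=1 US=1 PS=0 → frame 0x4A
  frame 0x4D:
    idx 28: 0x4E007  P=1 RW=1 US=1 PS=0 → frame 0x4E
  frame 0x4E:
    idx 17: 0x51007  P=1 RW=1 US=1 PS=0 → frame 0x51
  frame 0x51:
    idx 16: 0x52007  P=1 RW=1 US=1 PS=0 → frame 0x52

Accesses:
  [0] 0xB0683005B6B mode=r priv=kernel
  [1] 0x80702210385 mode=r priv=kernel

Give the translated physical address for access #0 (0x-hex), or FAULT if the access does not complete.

Trace:
#0 VA=0xB0683005B6B (r,kernel):
  L0: frame=0x3F idx=22 entry=0x41007 [P=1 RW=1 US=1 PS=0]
  L1: frame=0x41 idx=26 entry=0x42007 [P=1 RW=1 US=1 PS=0]
  L2: frame=0x42 idx=24 entry=0x46007 [P=1 RW=1 US=1 PS=0]
  L3: frame=0x46 idx=5 entry=0x4A007 [P=1 RW=1 US=1 PS=0]
  → PA=0x4AB6B  (4 entries read)
#1 VA=0x80702210385 (r,kernel):
  L0: frame=0x3F idx=16 entry=0x4D007 [P=1 RW=1 US=1 PS=0]
  L1: frame=0x4D idx=28 entry=0x4E007 [P=1 RW=1 US=1 PS=0]
  L2: frame=0x4E idx=17 entry=0x51007 [P=1 RW=1 US=1 PS=0]
  L3: frame=0x51 idx=16 entry=0x52007 [P=1 RW=1 US=1 PS=0]
  → PA=0x52385  (4 entries read)

Access #0 PA: 0x4AB6B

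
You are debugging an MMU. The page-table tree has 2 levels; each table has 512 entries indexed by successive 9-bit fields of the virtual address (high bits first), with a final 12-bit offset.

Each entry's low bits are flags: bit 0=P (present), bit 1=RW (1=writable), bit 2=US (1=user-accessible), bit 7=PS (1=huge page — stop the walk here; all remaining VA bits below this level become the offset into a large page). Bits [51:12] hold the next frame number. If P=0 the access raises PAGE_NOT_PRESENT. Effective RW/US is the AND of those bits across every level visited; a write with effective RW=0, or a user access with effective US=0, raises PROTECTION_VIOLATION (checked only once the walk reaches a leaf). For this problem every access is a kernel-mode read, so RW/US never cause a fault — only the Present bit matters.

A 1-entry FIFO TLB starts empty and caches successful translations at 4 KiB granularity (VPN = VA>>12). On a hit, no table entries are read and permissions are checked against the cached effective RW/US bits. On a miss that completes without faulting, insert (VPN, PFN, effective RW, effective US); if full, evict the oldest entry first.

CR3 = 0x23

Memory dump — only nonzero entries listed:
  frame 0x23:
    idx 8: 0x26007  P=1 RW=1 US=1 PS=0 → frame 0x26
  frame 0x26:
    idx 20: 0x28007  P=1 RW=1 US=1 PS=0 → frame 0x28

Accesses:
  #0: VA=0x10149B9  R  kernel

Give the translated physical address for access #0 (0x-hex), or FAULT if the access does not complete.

Walk each access:
#0 VA=0x10149B9 (r,kernel):
  L0: frame=0x23 idx=8 entry=0x26007 [P=1 RW=1 US=1 PS=0]
  L1: frame=0x26 idx=20 entry=0x28007 [P=1 RW=1 US=1 PS=0]
  ✓ 0x289B9  — 2 lookups

Access #0 PA: 0x289B9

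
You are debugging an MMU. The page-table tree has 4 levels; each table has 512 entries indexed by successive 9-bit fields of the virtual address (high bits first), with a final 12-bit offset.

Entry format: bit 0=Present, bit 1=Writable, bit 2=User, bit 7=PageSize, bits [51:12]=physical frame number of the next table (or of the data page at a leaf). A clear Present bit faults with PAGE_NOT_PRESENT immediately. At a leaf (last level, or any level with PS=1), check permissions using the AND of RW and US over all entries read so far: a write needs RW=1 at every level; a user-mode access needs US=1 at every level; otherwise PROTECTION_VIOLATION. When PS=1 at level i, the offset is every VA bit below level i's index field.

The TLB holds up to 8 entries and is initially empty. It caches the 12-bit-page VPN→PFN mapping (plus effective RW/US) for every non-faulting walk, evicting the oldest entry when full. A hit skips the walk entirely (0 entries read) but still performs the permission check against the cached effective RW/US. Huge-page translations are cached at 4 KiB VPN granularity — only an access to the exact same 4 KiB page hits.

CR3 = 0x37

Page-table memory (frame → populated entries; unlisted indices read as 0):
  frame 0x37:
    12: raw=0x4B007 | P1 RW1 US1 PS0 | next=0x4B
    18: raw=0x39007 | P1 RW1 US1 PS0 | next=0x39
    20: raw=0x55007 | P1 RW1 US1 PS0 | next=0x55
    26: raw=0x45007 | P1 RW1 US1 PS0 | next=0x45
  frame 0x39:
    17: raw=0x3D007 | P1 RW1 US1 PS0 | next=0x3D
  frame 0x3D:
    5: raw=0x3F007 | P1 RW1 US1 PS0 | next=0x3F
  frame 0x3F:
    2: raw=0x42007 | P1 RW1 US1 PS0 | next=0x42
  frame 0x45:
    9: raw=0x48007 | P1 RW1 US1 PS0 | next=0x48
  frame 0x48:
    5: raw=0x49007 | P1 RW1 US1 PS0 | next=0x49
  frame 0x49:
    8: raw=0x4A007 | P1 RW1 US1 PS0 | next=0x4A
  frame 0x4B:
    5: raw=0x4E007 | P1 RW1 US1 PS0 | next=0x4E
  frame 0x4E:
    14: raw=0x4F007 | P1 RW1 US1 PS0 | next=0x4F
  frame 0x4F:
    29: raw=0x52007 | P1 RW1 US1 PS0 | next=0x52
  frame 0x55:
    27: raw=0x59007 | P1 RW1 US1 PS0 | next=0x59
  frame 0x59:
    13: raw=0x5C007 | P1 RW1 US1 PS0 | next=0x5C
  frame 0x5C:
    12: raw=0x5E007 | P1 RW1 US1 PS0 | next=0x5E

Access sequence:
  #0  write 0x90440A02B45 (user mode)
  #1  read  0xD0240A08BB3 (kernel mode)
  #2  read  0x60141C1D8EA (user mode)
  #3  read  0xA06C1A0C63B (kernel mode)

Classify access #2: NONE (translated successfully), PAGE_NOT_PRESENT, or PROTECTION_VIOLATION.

Per-access translation:
#0 VA=0x90440A02B45 (w,user):
  [0] read 0x37 idx=18: raw=0x39007 flags P=1 W=1 U=1 S=0
  [1] read 0x39 idx=17: raw=0x3D007 flags P=1 W=1 U=1 S=0
  [2] read 0x3D idx=5: raw=0x3F007 flags P=1 W=1 U=1 S=0
  [3] read 0x3F idx=2: raw=0x42007 flags P=1 W=1 U=1 S=0
  → PA=0x42B45  (4 entries read)
#1 VA=0xD0240A08BB3 (r,kernel):
  [0] read 0x37 idx=26: raw=0x45007 flags P=1 W=1 U=1 S=0
  [1] read 0x45 idx=9: raw=0x48007 flags P=1 W=1 U=1 S=0
  [2] read 0x48 idx=5: raw=0x49007 flags P=1 W=1 U=1 S=0
  [3] read 0x49 idx=8: raw=0x4A007 flags P=1 W=1 U=1 S=0
  → PA=0x4ABB3  (4 entries read)
#2 VA=0x60141C1D8EA (r,user):
  [0] read 0x37 idx=12: raw=0x4B007 flags P=1 W=1 U=1 S=0
  [1] read 0x4B idx=5: raw=0x4E007 flags P=1 W=1 U=1 S=0
  [2] read 0x4E idx=14: raw=0x4F007 flags P=1 W=1 U=1 S=0
  [3] read 0x4F idx=29: raw=0x52007 flags P=1 W=1 U=1 S=0
  → PA=0x528EA  (4 entries read)
#3 VA=0xA06C1A0C63B (r,kernel):
  [0] read 0x37 idx=20: raw=0x55007 flags P=1 W=1 U=1 S=0
  [1] read 0x55 idx=27: raw=0x59007 flags P=1 W=1 U=1 S=0
  [2] read 0x59 idx=13: raw=0x5C007 flags P=1 W=1 U=1 S=0
  [3] read 0x5C idx=12: raw=0x5E007 flags P=1 W=1 U=1 S=0
  → PA=0x5E63B  (4 entries read)

Access #2 fault: NONE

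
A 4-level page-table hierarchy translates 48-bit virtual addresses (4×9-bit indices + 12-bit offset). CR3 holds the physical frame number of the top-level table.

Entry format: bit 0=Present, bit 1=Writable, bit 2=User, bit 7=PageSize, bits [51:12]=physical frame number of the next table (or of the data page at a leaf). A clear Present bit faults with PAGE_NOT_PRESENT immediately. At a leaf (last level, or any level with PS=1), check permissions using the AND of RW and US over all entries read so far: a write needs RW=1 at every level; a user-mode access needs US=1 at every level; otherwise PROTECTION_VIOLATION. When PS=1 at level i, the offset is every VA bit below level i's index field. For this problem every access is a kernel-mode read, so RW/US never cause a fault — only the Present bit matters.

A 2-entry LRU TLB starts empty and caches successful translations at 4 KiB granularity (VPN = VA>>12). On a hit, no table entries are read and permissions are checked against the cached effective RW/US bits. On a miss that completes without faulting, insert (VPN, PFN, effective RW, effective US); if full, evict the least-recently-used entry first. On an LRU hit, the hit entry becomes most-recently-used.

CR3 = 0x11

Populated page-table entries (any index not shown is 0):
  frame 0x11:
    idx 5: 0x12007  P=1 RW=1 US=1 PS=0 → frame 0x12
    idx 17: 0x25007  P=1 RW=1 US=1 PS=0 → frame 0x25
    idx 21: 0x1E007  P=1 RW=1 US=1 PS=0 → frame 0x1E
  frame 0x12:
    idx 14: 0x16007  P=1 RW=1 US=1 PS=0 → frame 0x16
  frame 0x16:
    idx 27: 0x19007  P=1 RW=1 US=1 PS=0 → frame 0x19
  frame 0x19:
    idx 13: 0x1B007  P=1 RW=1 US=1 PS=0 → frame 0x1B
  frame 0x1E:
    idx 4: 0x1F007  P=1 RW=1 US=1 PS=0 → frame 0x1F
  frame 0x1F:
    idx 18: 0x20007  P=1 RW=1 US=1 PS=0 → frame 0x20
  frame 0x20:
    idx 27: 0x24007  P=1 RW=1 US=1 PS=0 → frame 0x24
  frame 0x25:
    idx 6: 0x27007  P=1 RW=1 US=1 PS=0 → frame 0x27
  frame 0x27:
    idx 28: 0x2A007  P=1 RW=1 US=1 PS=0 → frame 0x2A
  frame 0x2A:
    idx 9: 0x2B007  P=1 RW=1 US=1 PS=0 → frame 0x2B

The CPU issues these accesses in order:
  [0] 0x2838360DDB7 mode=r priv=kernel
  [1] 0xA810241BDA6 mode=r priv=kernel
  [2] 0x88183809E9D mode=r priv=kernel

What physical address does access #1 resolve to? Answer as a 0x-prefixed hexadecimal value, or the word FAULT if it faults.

Walk each access:
#0 VA=0x2838360DDB7 (r,kernel):
  [0] read 0x11 idx=5: raw=0x12007 flags P=1 W=1 U=1 S=0
  [1] read 0x12 idx=14: raw=0x16007 flags P=1 W=1 U=1 S=0
  [2] read 0x16 idx=27: raw=0x19007 flags P=1 W=1 U=1 S=0
  [3] read 0x19 idx=13: raw=0x1B007 flags P=1 W=1 U=1 S=0
  ⇒ phys 0x1BDB7  [4 reads]
#1 VA=0xA810241BDA6 (r,kernel):
  [0] read 0x11 idx=21: raw=0x1E007 flags P=1 W=1 U=1 S=0
  [1] read 0x1E idx=4: raw=0x1F007 flags P=1 W=1 U=1 S=0
  [2] read 0x1F idx=18: raw=0x20007 flags P=1 W=1 U=1 S=0
  [3] read 0x20 idx=27: raw=0x24007 flags P=1 W=1 U=1 S=0
  ⇒ phys 0x24DA6  [4 reads]
#2 VA=0x88183809E9D (r,kernel):
  [0] read 0x11 idx=17: raw=0x25007 flags P=1 W=1 U=1 S=0
  [1] read 0x25 idx=6: raw=0x27007 flags P=1 W=1 U=1 S=0
  [2] read 0x27 idx=28: raw=0x2A007 flags P=1 W=1 U=1 S=0
  [3] read 0x2A idx=9: raw=0x2B007 flags P=1 W=1 U=1 S=0
  ⇒ phys 0x2BE9D  [4 reads]

Access #1 PA: 0x24DA6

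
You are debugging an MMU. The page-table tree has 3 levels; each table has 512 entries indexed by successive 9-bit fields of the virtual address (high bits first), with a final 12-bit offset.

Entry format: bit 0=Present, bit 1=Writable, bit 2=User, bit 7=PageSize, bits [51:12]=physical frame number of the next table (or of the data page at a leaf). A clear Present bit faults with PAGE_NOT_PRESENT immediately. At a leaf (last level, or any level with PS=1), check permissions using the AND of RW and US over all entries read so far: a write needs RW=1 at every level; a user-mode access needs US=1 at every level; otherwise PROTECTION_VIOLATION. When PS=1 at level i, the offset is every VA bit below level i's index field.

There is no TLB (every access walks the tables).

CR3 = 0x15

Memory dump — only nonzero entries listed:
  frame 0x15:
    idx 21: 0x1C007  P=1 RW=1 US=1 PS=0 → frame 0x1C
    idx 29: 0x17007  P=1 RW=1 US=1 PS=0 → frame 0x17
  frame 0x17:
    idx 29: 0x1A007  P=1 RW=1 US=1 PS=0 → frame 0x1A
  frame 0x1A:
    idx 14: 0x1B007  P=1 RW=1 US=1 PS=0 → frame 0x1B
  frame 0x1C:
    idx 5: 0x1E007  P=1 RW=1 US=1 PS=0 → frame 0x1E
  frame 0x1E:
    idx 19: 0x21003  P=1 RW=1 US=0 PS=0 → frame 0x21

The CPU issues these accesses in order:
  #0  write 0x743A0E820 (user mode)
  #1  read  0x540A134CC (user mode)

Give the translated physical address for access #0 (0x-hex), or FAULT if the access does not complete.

Walk each access:
#0 VA=0x743A0E820 (w,user):
  lvl0: tbl 0x15, slot 29 ⇒ 0x17007 (P1/RW1/US1/PS0)
  lvl1: tbl 0x17, slot 29 ⇒ 0x1A007 (P1/RW1/US1/PS0)
  lvl2: tbl 0x1A, slot 14 ⇒ 0x1B007 (P1/RW1/US1/PS0)
  → PA=0x1B820  (3 entries read)
#1 VA=0x540A134CC (r,user):
  lvl0: tbl 0x15, slot 21 ⇒ 0x1C007 (P1/RW1/US1/PS0)
  lvl1: tbl 0x1C, slot 5 ⇒ 0x1E007 (P1/RW1/US1/PS0)
  lvl2: tbl 0x1E, slot 19 ⇒ 0x21003 (P1/RW1/US0/PS0)
  ✗ PROTECTION_VIOLATION  [3 reads]

Access #0 PA: 0x1B820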